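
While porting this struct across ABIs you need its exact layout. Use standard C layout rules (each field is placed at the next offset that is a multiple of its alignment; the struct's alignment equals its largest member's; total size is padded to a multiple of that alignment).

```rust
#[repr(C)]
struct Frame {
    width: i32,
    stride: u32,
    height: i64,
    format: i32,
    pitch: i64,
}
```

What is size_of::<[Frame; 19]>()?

0..4  width  (4B, 4-aligned)
4..8  stride  (4B, 4-aligned)
8..16  height  (8B, 8-aligned)
16..20  format  (4B, 4-aligned)
20..24  -- padding (4B)
24..32  pitch  (8B, 8-aligned)
sizeof = 32, alignof = 8
array of 19: 19 × 32 = 608

608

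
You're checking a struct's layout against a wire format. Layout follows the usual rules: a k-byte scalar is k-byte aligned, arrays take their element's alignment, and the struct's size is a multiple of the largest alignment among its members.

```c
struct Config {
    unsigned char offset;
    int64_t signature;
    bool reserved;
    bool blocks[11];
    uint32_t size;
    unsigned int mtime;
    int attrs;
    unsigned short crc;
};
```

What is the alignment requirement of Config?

8

member alignments: offset=1, signature=8, reserved=1, blocks=1, size=4, mtime=4, attrs=4, crc=2
max = 8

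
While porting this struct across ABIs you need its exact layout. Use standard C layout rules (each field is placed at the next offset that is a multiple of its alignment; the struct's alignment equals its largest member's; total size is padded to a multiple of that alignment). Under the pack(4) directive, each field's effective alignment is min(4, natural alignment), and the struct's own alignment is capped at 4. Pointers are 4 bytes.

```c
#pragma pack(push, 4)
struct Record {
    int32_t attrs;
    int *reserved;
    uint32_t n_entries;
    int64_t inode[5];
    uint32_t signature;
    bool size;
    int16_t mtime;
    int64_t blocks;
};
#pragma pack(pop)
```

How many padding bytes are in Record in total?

attrs at 0 (size 4, align 4) → ends 4
reserved at 4 (size 4, align 4) → ends 8
n_entries at 8 (size 4, align 4) → ends 12
inode at 12 (size 40, align 4) → ends 52
signature at 52 (size 4, align 4) → ends 56
size at 56 (size 1, align 1) → ends 57
pad 1 to align 2 for mtime
mtime at 58 (size 2, align 2) → ends 60
blocks at 60 (size 8, align 4) → ends 68
total 68 bytes, alignment 4
data bytes 67, size 68 → padding 1

1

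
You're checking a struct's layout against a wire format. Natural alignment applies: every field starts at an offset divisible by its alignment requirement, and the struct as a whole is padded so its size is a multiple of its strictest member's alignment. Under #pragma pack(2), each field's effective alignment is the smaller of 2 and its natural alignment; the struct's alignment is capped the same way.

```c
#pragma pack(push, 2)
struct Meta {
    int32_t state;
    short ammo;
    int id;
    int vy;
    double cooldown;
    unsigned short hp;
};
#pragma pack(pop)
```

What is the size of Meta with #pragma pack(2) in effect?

@0: state [4B, align 2] → 4
@4: ammo [2B, align 2] → 6
@6: id [4B, align 2] → 10
@10: vy [4B, align 2] → 14
@14: cooldown [8B, align 2] → 22
@22: hp [2B, align 2] → 24
size 24, align 2

24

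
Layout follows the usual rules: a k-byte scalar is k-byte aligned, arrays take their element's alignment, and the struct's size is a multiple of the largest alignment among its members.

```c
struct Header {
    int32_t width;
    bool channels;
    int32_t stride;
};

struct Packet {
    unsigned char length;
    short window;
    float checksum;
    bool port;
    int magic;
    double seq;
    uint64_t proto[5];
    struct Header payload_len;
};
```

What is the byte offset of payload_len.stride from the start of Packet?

72

Header: 0..4  width  (4B, 4-aligned); 4..5  channels  (1B, 1-aligned); 5..8  -- padding (3B); 8..12  stride  (4B, 4-aligned); sizeof = 12, alignof = 4
0..1  length  (1B, 1-aligned)
1..2  -- padding (1B)
2..4  window  (2B, 2-aligned)
4..8  checksum  (4B, 4-aligned)
8..9  port  (1B, 1-aligned)
9..12  -- padding (3B)
12..16  magic  (4B, 4-aligned)
16..24  seq  (8B, 8-aligned)
24..64  proto  (40B, 8-aligned)
64..76  payload_len  (12B, 4-aligned)
within Header: stride at 8
64 + 8 = 72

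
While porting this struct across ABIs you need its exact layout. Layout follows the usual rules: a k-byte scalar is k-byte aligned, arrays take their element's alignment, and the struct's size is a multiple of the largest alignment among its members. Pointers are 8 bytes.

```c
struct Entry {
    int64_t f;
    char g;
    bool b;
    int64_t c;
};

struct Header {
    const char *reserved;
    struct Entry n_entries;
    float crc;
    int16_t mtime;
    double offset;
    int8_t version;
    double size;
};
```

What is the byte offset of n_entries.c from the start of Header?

Entry: f at 0 (size 8, align 8) → ends 8; g at 8 (size 1, align 1) → ends 9; b at 9 (size 1, align 1) → ends 10; pad 6 to align 8 for c; c at 16 (size 8, align 8) → ends 24; total 24 bytes, alignment 8
reserved at 0 (size 8, align 8) → ends 8
n_entries at 8 (size 24, align 8) → ends 32
within Entry: c at 16
8 + 16 = 24

24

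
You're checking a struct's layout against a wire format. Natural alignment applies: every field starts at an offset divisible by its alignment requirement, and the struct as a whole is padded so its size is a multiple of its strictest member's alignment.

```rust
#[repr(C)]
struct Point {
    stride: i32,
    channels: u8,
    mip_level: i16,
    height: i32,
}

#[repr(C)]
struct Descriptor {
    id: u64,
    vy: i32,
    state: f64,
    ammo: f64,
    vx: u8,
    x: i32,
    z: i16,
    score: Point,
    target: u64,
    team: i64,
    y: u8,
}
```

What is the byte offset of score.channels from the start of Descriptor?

Point: stride at 0 (size 4, align 4) → ends 4; channels at 4 (size 1, align 1) → ends 5; pad 1 to align 2 for mip_level; mip_level at 6 (size 2, align 2) → ends 8; height at 8 (size 4, align 4) → ends 12; total 12 bytes, alignment 4
id at 0 (size 8, align 8) → ends 8
vy at 8 (size 4, align 4) → ends 12
pad 4 to align 8 for state
state at 16 (size 8, align 8) → ends 24
ammo at 24 (size 8, align 8) → ends 32
vx at 32 (size 1, align 1) → ends 33
pad 3 to align 4 for x
x at 36 (size 4, align 4) → ends 40
z at 40 (size 2, align 2) → ends 42
pad 2 to align 4 for score
score at 44 (size 12, align 4) → ends 56
within Point: channels at 4
44 + 4 = 48

48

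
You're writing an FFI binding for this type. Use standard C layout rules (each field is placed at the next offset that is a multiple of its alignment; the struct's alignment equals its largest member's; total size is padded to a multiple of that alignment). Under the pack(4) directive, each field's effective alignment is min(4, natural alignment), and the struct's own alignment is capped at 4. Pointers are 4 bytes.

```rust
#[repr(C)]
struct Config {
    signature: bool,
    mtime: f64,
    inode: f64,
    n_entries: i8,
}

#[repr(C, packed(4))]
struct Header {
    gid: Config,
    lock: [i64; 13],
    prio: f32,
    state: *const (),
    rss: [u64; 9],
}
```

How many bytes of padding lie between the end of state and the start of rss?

0

Config: 0..1  signature  (1B, 1-aligned); 1..8  -- padding (7B); 8..16  mtime  (8B, 8-aligned); 16..24  inode  (8B, 8-aligned); 24..25  n_entries  (1B, 1-aligned); 25..32  -- tail padding (7B); sizeof = 32, alignof = 8
0..32  gid  (32B, 4-aligned)
32..136  lock  (104B, 4-aligned)
136..140  prio  (4B, 4-aligned)
140..144  state  (4B, 4-aligned)
144..216  rss  (72B, 4-aligned)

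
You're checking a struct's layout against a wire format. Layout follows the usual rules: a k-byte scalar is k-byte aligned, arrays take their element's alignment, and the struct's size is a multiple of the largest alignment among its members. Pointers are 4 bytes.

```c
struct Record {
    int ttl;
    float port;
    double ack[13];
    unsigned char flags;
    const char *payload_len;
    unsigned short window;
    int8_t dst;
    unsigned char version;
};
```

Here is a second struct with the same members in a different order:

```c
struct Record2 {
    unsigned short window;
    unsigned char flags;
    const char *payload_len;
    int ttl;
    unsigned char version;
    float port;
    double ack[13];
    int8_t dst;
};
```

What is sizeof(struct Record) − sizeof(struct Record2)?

ttl at 0 (size 4, align 4) → ends 4
port at 4 (size 4, align 4) → ends 8
ack at 8 (size 104, align 8) → ends 112
flags at 112 (size 1, align 1) → ends 113
pad 3 to align 4 for payload_len
payload_len at 116 (size 4, align 4) → ends 120
window at 120 (size 2, align 2) → ends 122
dst at 122 (size 1, align 1) → ends 123
version at 123 (size 1, align 1) → ends 124
tail pad 4 to reach multiple of 8
total 128 bytes, alignment 8
— Record2 —
window at 0 (size 2, align 2) → ends 2
flags at 2 (size 1, align 1) → ends 3
pad 1 to align 4 for payload_len
payload_len at 4 (size 4, align 4) → ends 8
ttl at 8 (size 4, align 4) → ends 12
version at 12 (size 1, align 1) → ends 13
pad 3 to align 4 for port
port at 16 (size 4, align 4) → ends 20
pad 4 to align 8 for ack
ack at 24 (size 104, align 8) → ends 128
dst at 128 (size 1, align 1) → ends 129
tail pad 7 to reach multiple of 8
total 136 bytes, alignment 8
128 − 136 = -8

-8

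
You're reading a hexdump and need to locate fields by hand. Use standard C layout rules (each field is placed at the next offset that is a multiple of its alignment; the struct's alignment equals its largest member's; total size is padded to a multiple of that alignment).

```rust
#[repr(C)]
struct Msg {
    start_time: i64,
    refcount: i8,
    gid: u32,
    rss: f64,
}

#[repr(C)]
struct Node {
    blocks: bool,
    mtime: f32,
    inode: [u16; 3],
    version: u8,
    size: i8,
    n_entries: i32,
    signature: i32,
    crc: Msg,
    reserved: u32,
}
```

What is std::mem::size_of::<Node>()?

Msg: @0: start_time [8B, align 8] → 8; @8: refcount [1B, align 1] → 9; +3 pad (align 4); @12: gid [4B, align 4] → 16; @16: rss [8B, align 8] → 24; size 24, align 8
@0: blocks [1B, align 1] → 1
+3 pad (align 4)
@4: mtime [4B, align 4] → 8
@8: inode [6B, align 2] → 14
@14: version [1B, align 1] → 15
@15: size [1B, align 1] → 16
@16: n_entries [4B, align 4] → 20
@20: signature [4B, align 4] → 24
@24: crc [24B, align 8] → 48
@48: reserved [4B, align 4] → 52
+4 tail pad (align 8)
size 56, align 8

56 bytes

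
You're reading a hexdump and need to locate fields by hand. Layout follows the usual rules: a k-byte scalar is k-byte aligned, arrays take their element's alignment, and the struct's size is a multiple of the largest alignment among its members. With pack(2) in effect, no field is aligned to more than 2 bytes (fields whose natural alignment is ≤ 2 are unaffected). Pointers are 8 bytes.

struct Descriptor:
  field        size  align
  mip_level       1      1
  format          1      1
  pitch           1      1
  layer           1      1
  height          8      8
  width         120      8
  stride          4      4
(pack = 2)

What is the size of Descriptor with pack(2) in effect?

136

@0: mip_level [1B, align 1] → 1
@1: format [1B, align 1] → 2
@2: pitch [1B, align 1] → 3
@3: layer [1B, align 1] → 4
@4: height [8B, align 2] → 12
@12: width [120B, align 2] → 132
@132: stride [4B, align 2] → 136
size 136, align 2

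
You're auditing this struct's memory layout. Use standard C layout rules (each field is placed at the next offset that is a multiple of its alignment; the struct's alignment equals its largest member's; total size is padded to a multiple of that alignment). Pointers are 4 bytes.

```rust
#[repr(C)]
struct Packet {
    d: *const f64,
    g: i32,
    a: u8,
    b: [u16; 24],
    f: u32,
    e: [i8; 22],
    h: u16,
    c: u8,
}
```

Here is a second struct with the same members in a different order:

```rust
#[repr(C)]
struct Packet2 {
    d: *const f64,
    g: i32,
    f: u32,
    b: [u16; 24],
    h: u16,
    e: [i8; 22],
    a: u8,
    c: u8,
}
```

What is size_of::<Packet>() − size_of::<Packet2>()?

4

0..4  d  (4B, 4-aligned)
4..8  g  (4B, 4-aligned)
8..9  a  (1B, 1-aligned)
9..10  -- padding (1B)
10..58  b  (48B, 2-aligned)
58..60  -- padding (2B)
60..64  f  (4B, 4-aligned)
64..86  e  (22B, 1-aligned)
86..88  h  (2B, 2-aligned)
88..89  c  (1B, 1-aligned)
89..92  -- tail padding (3B)
sizeof = 92, alignof = 4
— Packet2 —
0..4  d  (4B, 4-aligned)
4..8  g  (4B, 4-aligned)
8..12  f  (4B, 4-aligned)
12..60  b  (48B, 2-aligned)
60..62  h  (2B, 2-aligned)
62..84  e  (22B, 1-aligned)
84..85  a  (1B, 1-aligned)
85..86  c  (1B, 1-aligned)
86..88  -- tail padding (2B)
sizeof = 88, alignof = 4
92 − 88 = 4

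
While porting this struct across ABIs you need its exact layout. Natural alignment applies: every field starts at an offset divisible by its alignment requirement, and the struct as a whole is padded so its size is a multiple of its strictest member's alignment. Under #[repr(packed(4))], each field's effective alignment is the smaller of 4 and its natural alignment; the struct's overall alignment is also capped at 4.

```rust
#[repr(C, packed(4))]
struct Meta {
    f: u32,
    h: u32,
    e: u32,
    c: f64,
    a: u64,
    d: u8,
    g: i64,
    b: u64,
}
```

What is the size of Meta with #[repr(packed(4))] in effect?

48

f at 0 (size 4, align 4) → ends 4
h at 4 (size 4, align 4) → ends 8
e at 8 (size 4, align 4) → ends 12
c at 12 (size 8, align 4) → ends 20
a at 20 (size 8, align 4) → ends 28
d at 28 (size 1, align 1) → ends 29
pad 3 to align 4 for g
g at 32 (size 8, align 4) → ends 40
b at 40 (size 8, align 4) → ends 48
total 48 bytes, alignment 4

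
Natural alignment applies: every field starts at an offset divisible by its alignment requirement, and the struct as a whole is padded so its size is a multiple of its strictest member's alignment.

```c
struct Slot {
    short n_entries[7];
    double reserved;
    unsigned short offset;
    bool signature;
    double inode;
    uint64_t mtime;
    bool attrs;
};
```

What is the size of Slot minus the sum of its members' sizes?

14

@0: n_entries [14B, align 2] → 14
+2 pad (align 8)
@16: reserved [8B, align 8] → 24
@24: offset [2B, align 2] → 26
@26: signature [1B, align 1] → 27
+5 pad (align 8)
@32: inode [8B, align 8] → 40
@40: mtime [8B, align 8] → 48
@48: attrs [1B, align 1] → 49
+7 tail pad (align 8)
size 56, align 8
data bytes 42, size 56 → padding 14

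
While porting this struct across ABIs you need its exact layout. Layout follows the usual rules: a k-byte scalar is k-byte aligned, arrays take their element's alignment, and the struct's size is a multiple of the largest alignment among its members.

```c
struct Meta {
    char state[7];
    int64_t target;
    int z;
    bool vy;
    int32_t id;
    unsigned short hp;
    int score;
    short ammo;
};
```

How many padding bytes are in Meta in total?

0..7  state  (7B, 1-aligned)
7..8  -- padding (1B)
8..16  target  (8B, 8-aligned)
16..20  z  (4B, 4-aligned)
20..21  vy  (1B, 1-aligned)
21..24  -- padding (3B)
24..28  id  (4B, 4-aligned)
28..30  hp  (2B, 2-aligned)
30..32  -- padding (2B)
32..36  score  (4B, 4-aligned)
36..38  ammo  (2B, 2-aligned)
38..40  -- tail padding (2B)
sizeof = 40, alignof = 8
data bytes 32, size 40 → padding 8

8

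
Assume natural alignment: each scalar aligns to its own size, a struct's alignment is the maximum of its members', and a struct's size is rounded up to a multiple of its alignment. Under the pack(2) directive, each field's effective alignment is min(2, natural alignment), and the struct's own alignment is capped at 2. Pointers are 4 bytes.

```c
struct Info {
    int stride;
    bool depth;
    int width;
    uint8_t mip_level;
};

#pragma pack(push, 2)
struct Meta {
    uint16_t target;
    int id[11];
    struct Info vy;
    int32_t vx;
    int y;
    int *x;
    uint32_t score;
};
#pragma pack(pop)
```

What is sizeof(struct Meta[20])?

1560

Info: @0: stride [4B, align 4] → 4; @4: depth [1B, align 1] → 5; +3 pad (align 4); @8: width [4B, align 4] → 12; @12: mip_level [1B, align 1] → 13; +3 tail pad (align 4); size 16, align 4
@0: target [2B, align 2] → 2
@2: id [44B, align 2] → 46
@46: vy [16B, align 2] → 62
@62: vx [4B, align 2] → 66
@66: y [4B, align 2] → 70
@70: x [4B, align 2] → 74
@74: score [4B, align 2] → 78
size 78, align 2
array of 20: 20 × 78 = 1560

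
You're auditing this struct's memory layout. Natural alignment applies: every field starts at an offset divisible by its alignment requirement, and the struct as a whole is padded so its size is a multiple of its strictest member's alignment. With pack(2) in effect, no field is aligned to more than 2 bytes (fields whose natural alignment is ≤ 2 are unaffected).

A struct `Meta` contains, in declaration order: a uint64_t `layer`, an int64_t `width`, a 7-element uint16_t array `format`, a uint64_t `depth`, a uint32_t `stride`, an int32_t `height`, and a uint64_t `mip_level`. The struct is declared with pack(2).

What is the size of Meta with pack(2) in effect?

54

0..8  layer  (8B, 2-aligned)
8..16  width  (8B, 2-aligned)
16..30  format  (14B, 2-aligned)
30..38  depth  (8B, 2-aligned)
38..42  stride  (4B, 2-aligned)
42..46  height  (4B, 2-aligned)
46..54  mip_level  (8B, 2-aligned)
sizeof = 54, alignof = 2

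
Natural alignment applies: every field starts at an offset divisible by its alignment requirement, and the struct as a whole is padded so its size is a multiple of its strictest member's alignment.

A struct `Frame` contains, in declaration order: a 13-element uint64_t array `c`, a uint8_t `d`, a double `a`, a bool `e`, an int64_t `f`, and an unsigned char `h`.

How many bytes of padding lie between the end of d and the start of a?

0..104  c  (104B, 8-aligned)
104..105  d  (1B, 1-aligned)
105..112  -- padding (7B)
112..120  a  (8B, 8-aligned)

7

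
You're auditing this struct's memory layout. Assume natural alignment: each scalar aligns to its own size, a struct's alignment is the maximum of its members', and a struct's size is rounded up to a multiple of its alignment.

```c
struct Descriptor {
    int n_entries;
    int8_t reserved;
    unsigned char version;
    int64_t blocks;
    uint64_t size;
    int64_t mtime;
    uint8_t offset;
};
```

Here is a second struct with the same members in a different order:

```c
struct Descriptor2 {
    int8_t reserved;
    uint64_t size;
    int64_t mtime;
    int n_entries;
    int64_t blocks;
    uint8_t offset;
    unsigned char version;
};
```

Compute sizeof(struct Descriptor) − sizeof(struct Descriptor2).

-8

0..4  n_entries  (4B, 4-aligned)
4..5  reserved  (1B, 1-aligned)
5..6  version  (1B, 1-aligned)
6..8  -- padding (2B)
8..16  blocks  (8B, 8-aligned)
16..24  size  (8B, 8-aligned)
24..32  mtime  (8B, 8-aligned)
32..33  offset  (1B, 1-aligned)
33..40  -- tail padding (7B)
sizeof = 40, alignof = 8
— Descriptor2 —
0..1  reserved  (1B, 1-aligned)
1..8  -- padding (7B)
8..16  size  (8B, 8-aligned)
16..24  mtime  (8B, 8-aligned)
24..28  n_entries  (4B, 4-aligned)
28..32  -- padding (4B)
32..40  blocks  (8B, 8-aligned)
40..41  offset  (1B, 1-aligned)
41..42  version  (1B, 1-aligned)
42..48  -- tail padding (6B)
sizeof = 48, alignof = 8
40 − 48 = -8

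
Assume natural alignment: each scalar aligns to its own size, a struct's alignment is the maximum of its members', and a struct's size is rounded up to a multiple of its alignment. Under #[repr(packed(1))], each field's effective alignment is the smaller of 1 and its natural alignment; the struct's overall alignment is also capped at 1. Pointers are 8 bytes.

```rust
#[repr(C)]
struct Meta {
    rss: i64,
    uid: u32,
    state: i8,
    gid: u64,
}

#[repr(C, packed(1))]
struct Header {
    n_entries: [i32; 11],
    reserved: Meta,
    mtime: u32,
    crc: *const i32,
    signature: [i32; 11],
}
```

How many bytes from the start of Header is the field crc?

72

Meta: @0: rss [8B, align 8] → 8; @8: uid [4B, align 4] → 12; @12: state [1B, align 1] → 13; +3 pad (align 8); @16: gid [8B, align 8] → 24; size 24, align 8
@0: n_entries [44B, align 1] → 44
@44: reserved [24B, align 1] → 68
@68: mtime [4B, align 1] → 72
@72: crc [8B, align 1] → 80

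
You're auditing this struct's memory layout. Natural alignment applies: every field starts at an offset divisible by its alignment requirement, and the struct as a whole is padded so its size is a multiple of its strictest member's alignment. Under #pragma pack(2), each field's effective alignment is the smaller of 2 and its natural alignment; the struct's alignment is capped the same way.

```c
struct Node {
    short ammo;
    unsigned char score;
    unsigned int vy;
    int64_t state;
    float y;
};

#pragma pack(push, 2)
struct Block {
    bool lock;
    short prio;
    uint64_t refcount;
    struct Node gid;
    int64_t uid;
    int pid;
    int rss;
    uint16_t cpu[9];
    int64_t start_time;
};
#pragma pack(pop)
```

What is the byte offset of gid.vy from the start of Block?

Node: @0: ammo [2B, align 2] → 2; @2: score [1B, align 1] → 3; +1 pad (align 4); @4: vy [4B, align 4] → 8; @8: state [8B, align 8] → 16; @16: y [4B, align 4] → 20; +4 tail pad (align 8); size 24, align 8
@0: lock [1B, align 1] → 1
+1 pad (align 2)
@2: prio [2B, align 2] → 4
@4: refcount [8B, align 2] → 12
@12: gid [24B, align 2] → 36
within Node: vy at 4
12 + 4 = 16

16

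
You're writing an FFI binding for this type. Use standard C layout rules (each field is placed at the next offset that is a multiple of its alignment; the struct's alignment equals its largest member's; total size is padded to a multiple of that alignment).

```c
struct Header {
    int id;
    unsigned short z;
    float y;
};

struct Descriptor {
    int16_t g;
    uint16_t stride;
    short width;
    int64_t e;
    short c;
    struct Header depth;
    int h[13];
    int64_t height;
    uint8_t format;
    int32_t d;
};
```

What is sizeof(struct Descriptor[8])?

Header: id at 0 (size 4, align 4) → ends 4; z at 4 (size 2, align 2) → ends 6; pad 2 to align 4 for y; y at 8 (size 4, align 4) → ends 12; total 12 bytes, alignment 4
g at 0 (size 2, align 2) → ends 2
stride at 2 (size 2, align 2) → ends 4
width at 4 (size 2, align 2) → ends 6
pad 2 to align 8 for e
e at 8 (size 8, align 8) → ends 16
c at 16 (size 2, align 2) → ends 18
pad 2 to align 4 for depth
depth at 20 (size 12, align 4) → ends 32
h at 32 (size 52, align 4) → ends 84
pad 4 to align 8 for height
height at 88 (size 8, align 8) → ends 96
format at 96 (size 1, align 1) → ends 97
pad 3 to align 4 for d
d at 100 (size 4, align 4) → ends 104
total 104 bytes, alignment 8
array of 8: 8 × 104 = 832

832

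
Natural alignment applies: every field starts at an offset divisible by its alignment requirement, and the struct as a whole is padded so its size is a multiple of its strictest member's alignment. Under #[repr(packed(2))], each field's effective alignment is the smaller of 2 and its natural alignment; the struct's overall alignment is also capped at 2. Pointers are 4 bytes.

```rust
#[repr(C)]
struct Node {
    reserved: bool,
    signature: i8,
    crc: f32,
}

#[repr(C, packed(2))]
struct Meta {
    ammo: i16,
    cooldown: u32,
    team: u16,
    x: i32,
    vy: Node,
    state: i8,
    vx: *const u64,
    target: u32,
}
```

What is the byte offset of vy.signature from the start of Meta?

Node: 0..1  reserved  (1B, 1-aligned); 1..2  signature  (1B, 1-aligned); 2..4  -- padding (2B); 4..8  crc  (4B, 4-aligned); sizeof = 8, alignof = 4
0..2  ammo  (2B, 2-aligned)
2..6  cooldown  (4B, 2-aligned)
6..8  team  (2B, 2-aligned)
8..12  x  (4B, 2-aligned)
12..20  vy  (8B, 2-aligned)
within Node: signature at 1
12 + 1 = 13

13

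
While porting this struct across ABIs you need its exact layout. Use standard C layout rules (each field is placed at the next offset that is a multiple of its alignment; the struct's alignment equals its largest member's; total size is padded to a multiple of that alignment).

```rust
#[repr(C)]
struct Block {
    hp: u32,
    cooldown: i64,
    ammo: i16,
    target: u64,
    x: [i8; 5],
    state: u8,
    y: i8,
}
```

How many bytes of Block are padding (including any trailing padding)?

11

hp at 0 (size 4, align 4) → ends 4
pad 4 to align 8 for cooldown
cooldown at 8 (size 8, align 8) → ends 16
ammo at 16 (size 2, align 2) → ends 18
pad 6 to align 8 for target
target at 24 (size 8, align 8) → ends 32
x at 32 (size 5, align 1) → ends 37
state at 37 (size 1, align 1) → ends 38
y at 38 (size 1, align 1) → ends 39
tail pad 1 to reach multiple of 8
total 40 bytes, alignment 8
data bytes 29, size 40 → padding 11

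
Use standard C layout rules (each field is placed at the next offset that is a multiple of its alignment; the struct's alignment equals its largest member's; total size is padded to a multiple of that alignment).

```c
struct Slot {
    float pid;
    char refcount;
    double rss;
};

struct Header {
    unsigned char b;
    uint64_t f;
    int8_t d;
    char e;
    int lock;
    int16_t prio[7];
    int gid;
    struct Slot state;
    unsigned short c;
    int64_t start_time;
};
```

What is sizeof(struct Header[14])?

1120

Slot: 0..4  pid  (4B, 4-aligned); 4..5  refcount  (1B, 1-aligned); 5..8  -- padding (3B); 8..16  rss  (8B, 8-aligned); sizeof = 16, alignof = 8
0..1  b  (1B, 1-aligned)
1..8  -- padding (7B)
8..16  f  (8B, 8-aligned)
16..17  d  (1B, 1-aligned)
17..18  e  (1B, 1-aligned)
18..20  -- padding (2B)
20..24  lock  (4B, 4-aligned)
24..38  prio  (14B, 2-aligned)
38..40  -- padding (2B)
40..44  gid  (4B, 4-aligned)
44..48  -- padding (4B)
48..64  state  (16B, 8-aligned)
64..66  c  (2B, 2-aligned)
66..72  -- padding (6B)
72..80  start_time  (8B, 8-aligned)
sizeof = 80, alignof = 8
array of 14: 14 × 80 = 1120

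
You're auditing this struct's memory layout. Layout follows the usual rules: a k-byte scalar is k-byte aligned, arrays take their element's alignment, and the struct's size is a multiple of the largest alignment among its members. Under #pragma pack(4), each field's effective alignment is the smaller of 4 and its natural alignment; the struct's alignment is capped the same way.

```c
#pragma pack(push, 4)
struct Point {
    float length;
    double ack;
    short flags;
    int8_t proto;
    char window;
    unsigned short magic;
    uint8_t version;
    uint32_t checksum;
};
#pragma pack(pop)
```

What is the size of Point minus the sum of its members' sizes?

1

length at 0 (size 4, align 4) → ends 4
ack at 4 (size 8, align 4) → ends 12
flags at 12 (size 2, align 2) → ends 14
proto at 14 (size 1, align 1) → ends 15
window at 15 (size 1, align 1) → ends 16
magic at 16 (size 2, align 2) → ends 18
version at 18 (size 1, align 1) → ends 19
pad 1 to align 4 for checksum
checksum at 20 (size 4, align 4) → ends 24
total 24 bytes, alignment 4
data bytes 23, size 24 → padding 1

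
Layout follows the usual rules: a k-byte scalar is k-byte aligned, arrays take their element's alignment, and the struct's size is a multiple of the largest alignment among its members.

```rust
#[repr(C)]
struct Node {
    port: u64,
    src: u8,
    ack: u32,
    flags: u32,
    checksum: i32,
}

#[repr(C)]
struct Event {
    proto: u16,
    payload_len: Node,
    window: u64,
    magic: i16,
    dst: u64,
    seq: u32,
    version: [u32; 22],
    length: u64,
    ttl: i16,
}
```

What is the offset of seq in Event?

Node: port at 0 (size 8, align 8) → ends 8; src at 8 (size 1, align 1) → ends 9; pad 3 to align 4 for ack; ack at 12 (size 4, align 4) → ends 16; flags at 16 (size 4, align 4) → ends 20; checksum at 20 (size 4, align 4) → ends 24; total 24 bytes, alignment 8
proto at 0 (size 2, align 2) → ends 2
pad 6 to align 8 for payload_len
payload_len at 8 (size 24, align 8) → ends 32
window at 32 (size 8, align 8) → ends 40
magic at 40 (size 2, align 2) → ends 42
pad 6 to align 8 for dst
dst at 48 (size 8, align 8) → ends 56
seq at 56 (size 4, align 4) → ends 60

56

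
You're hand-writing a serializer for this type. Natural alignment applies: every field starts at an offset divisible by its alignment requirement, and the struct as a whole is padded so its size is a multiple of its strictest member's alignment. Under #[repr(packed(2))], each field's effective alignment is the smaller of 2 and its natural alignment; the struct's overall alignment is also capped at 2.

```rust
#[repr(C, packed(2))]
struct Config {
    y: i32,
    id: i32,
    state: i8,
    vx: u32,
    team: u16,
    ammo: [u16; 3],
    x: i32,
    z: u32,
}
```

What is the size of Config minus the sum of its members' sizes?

1

y at 0 (size 4, align 2) → ends 4
id at 4 (size 4, align 2) → ends 8
state at 8 (size 1, align 1) → ends 9
pad 1 to align 2 for vx
vx at 10 (size 4, align 2) → ends 14
team at 14 (size 2, align 2) → ends 16
ammo at 16 (size 6, align 2) → ends 22
x at 22 (size 4, align 2) → ends 26
z at 26 (size 4, align 2) → ends 30
total 30 bytes, alignment 2
data bytes 29, size 30 → padding 1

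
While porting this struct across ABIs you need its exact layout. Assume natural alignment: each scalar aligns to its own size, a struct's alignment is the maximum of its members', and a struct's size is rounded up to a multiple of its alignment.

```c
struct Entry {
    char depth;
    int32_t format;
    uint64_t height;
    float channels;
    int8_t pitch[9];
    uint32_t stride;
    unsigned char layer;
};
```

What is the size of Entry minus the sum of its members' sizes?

@0: depth [1B, align 1] → 1
+3 pad (align 4)
@4: format [4B, align 4] → 8
@8: height [8B, align 8] → 16
@16: channels [4B, align 4] → 20
@20: pitch [9B, align 1] → 29
+3 pad (align 4)
@32: stride [4B, align 4] → 36
@36: layer [1B, align 1] → 37
+3 tail pad (align 8)
size 40, align 8
data bytes 31, size 40 → padding 9

9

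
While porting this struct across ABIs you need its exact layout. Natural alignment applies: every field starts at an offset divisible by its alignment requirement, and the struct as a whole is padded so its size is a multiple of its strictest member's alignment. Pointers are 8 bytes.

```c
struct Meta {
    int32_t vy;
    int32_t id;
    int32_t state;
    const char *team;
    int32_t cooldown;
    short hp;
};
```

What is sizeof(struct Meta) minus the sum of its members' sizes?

vy at 0 (size 4, align 4) → ends 4
id at 4 (size 4, align 4) → ends 8
state at 8 (size 4, align 4) → ends 12
pad 4 to align 8 for team
team at 16 (size 8, align 8) → ends 24
cooldown at 24 (size 4, align 4) → ends 28
hp at 28 (size 2, align 2) → ends 30
tail pad 2 to reach multiple of 8
total 32 bytes, alignment 8
data bytes 26, size 32 → padding 6

6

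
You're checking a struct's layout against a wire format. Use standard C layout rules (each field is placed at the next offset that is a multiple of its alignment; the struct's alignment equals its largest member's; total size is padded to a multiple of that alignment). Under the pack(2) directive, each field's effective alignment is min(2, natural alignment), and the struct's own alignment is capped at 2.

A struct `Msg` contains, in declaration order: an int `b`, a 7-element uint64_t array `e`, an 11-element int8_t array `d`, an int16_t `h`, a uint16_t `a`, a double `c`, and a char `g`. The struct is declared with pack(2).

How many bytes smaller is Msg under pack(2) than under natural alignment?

natural layout:
  0..4  b  (4B, 4-aligned)
  4..8  -- padding (4B)
  8..64  e  (56B, 8-aligned)
  64..75  d  (11B, 1-aligned)
  75..76  -- padding (1B)
  76..78  h  (2B, 2-aligned)
  78..80  a  (2B, 2-aligned)
  80..88  c  (8B, 8-aligned)
  88..89  g  (1B, 1-aligned)
  89..96  -- tail padding (7B)
  sizeof = 96, alignof = 8
packed(2) layout:
  0..4  b  (4B, 2-aligned)
  4..60  e  (56B, 2-aligned)
  60..71  d  (11B, 1-aligned)
  71..72  -- padding (1B)
  72..74  h  (2B, 2-aligned)
  74..76  a  (2B, 2-aligned)
  76..84  c  (8B, 2-aligned)
  84..85  g  (1B, 1-aligned)
  85..86  -- tail padding (1B)
  sizeof = 86, alignof = 2
96 − 86 = 10

10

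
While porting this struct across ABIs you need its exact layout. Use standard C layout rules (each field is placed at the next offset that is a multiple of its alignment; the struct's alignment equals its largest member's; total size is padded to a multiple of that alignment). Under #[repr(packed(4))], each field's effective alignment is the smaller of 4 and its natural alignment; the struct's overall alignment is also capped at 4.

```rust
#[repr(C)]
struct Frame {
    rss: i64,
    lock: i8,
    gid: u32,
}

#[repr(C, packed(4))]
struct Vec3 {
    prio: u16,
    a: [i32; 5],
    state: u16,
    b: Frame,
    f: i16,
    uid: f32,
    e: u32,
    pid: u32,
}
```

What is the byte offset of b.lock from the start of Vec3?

36

Frame: @0: rss [8B, align 8] → 8; @8: lock [1B, align 1] → 9; +3 pad (align 4); @12: gid [4B, align 4] → 16; size 16, align 8
@0: prio [2B, align 2] → 2
+2 pad (align 4)
@4: a [20B, align 4] → 24
@24: state [2B, align 2] → 26
+2 pad (align 4)
@28: b [16B, align 4] → 44
within Frame: lock at 8
28 + 8 = 36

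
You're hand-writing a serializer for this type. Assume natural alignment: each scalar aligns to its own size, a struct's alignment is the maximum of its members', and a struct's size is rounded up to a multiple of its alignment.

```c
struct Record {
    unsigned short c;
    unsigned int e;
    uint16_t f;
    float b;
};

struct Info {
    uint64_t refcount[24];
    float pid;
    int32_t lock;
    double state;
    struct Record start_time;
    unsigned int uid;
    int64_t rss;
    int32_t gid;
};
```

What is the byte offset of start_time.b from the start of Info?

Record: @0: c [2B, align 2] → 2; +2 pad (align 4); @4: e [4B, align 4] → 8; @8: f [2B, align 2] → 10; +2 pad (align 4); @12: b [4B, align 4] → 16; size 16, align 4
@0: refcount [192B, align 8] → 192
@192: pid [4B, align 4] → 196
@196: lock [4B, align 4] → 200
@200: state [8B, align 8] → 208
@208: start_time [16B, align 4] → 224
within Record: b at 12
208 + 12 = 220

220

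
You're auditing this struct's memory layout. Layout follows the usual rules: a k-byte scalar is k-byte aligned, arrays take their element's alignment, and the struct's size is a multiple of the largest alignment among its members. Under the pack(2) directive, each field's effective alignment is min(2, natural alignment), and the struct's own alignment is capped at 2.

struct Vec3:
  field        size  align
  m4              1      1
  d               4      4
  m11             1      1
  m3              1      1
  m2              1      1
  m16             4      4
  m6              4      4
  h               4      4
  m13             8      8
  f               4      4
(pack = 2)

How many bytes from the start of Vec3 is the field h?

18

m4 at 0 (size 1, align 1) → ends 1
pad 1 to align 2 for d
d at 2 (size 4, align 2) → ends 6
m11 at 6 (size 1, align 1) → ends 7
m3 at 7 (size 1, align 1) → ends 8
m2 at 8 (size 1, align 1) → ends 9
pad 1 to align 2 for m16
m16 at 10 (size 4, align 2) → ends 14
m6 at 14 (size 4, align 2) → ends 18
h at 18 (size 4, align 2) → ends 22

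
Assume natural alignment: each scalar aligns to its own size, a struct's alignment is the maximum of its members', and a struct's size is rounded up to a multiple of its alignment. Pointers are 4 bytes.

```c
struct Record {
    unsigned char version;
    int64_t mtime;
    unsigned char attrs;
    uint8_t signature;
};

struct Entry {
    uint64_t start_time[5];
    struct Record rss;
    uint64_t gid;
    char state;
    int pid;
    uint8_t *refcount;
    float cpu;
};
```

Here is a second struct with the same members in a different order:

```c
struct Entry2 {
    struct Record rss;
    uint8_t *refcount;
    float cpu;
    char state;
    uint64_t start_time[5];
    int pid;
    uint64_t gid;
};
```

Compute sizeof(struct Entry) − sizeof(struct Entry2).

-8

Record: version at 0 (size 1, align 1) → ends 1; pad 7 to align 8 for mtime; mtime at 8 (size 8, align 8) → ends 16; attrs at 16 (size 1, align 1) → ends 17; signature at 17 (size 1, align 1) → ends 18; tail pad 6 to reach multiple of 8; total 24 bytes, alignment 8
start_time at 0 (size 40, align 8) → ends 40
rss at 40 (size 24, align 8) → ends 64
gid at 64 (size 8, align 8) → ends 72
state at 72 (size 1, align 1) → ends 73
pad 3 to align 4 for pid
pid at 76 (size 4, align 4) → ends 80
refcount at 80 (size 4, align 4) → ends 84
cpu at 84 (size 4, align 4) → ends 88
total 88 bytes, alignment 8
— Entry2 —
rss at 0 (size 24, align 8) → ends 24
refcount at 24 (size 4, align 4) → ends 28
cpu at 28 (size 4, align 4) → ends 32
state at 32 (size 1, align 1) → ends 33
pad 7 to align 8 for start_time
start_time at 40 (size 40, align 8) → ends 80
pid at 80 (size 4, align 4) → ends 84
pad 4 to align 8 for gid
gid at 88 (size 8, align 8) → ends 96
total 96 bytes, alignment 8
88 − 96 = -8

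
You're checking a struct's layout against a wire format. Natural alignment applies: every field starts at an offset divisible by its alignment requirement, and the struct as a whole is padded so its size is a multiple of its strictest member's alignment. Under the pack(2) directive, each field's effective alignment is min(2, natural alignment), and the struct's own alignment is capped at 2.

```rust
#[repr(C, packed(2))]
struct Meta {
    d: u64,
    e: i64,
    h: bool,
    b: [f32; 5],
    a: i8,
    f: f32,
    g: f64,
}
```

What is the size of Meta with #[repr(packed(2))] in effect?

d at 0 (size 8, align 2) → ends 8
e at 8 (size 8, align 2) → ends 16
h at 16 (size 1, align 1) → ends 17
pad 1 to align 2 for b
b at 18 (size 20, align 2) → ends 38
a at 38 (size 1, align 1) → ends 39
pad 1 to align 2 for f
f at 40 (size 4, align 2) → ends 44
g at 44 (size 8, align 2) → ends 52
total 52 bytes, alignment 2

52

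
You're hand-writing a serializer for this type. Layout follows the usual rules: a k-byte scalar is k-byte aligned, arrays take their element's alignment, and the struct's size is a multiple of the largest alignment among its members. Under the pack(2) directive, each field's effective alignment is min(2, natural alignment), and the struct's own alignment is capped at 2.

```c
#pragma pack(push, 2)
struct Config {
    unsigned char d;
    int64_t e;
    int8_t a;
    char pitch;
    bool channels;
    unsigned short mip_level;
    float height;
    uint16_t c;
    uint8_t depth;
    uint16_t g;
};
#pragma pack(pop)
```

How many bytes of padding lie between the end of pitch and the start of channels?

0..1  d  (1B, 1-aligned)
1..2  -- padding (1B)
2..10  e  (8B, 2-aligned)
10..11  a  (1B, 1-aligned)
11..12  pitch  (1B, 1-aligned)
12..13  channels  (1B, 1-aligned)

0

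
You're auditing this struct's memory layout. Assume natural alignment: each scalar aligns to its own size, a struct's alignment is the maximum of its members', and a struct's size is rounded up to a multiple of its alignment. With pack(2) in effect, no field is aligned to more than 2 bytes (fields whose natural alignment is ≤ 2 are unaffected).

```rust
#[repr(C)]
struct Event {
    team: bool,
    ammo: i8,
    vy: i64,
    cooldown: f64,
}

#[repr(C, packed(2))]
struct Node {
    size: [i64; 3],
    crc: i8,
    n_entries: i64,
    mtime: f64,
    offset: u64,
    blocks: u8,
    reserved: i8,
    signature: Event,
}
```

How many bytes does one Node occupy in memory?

76 bytes

Event: @0: team [1B, align 1] → 1; @1: ammo [1B, align 1] → 2; +6 pad (align 8); @8: vy [8B, align 8] → 16; @16: cooldown [8B, align 8] → 24; size 24, align 8
@0: size [24B, align 2] → 24
@24: crc [1B, align 1] → 25
+1 pad (align 2)
@26: n_entries [8B, align 2] → 34
@34: mtime [8B, align 2] → 42
@42: offset [8B, align 2] → 50
@50: blocks [1B, align 1] → 51
@51: reserved [1B, align 1] → 52
@52: signature [24B, align 2] → 76
size 76, align 2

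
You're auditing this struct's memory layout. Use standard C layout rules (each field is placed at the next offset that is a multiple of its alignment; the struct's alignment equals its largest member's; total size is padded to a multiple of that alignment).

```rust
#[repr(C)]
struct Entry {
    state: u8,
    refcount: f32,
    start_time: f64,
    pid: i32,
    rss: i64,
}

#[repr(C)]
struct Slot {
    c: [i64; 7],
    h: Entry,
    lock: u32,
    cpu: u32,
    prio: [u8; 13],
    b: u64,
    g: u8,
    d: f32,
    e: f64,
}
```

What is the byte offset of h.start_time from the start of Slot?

64

Entry: @0: state [1B, align 1] → 1; +3 pad (align 4); @4: refcount [4B, align 4] → 8; @8: start_time [8B, align 8] → 16; @16: pid [4B, align 4] → 20; +4 pad (align 8); @24: rss [8B, align 8] → 32; size 32, align 8
@0: c [56B, align 8] → 56
@56: h [32B, align 8] → 88
within Entry: start_time at 8
56 + 8 = 64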